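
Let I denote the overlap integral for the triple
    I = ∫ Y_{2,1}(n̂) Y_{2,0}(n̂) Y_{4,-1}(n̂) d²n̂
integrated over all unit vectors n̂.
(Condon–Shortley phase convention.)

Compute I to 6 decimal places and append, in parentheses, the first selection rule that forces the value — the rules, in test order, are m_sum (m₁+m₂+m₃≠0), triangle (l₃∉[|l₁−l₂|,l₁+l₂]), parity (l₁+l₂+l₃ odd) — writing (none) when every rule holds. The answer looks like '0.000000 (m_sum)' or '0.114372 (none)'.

Checks pass: Σm=0; 8 even; l₃=4∈[0,4].
(2·2+1)(2·2+1)(2·4+1) = 225
Δ: 0! 4! 4! / 9! → 1/630
sum: t=0:+1/16 = 1/16
3j²(2 2 4; 0 0 0) = Δ·Π!·Σ² = 2/35  (sign +1)
sum: t=0:+1/24 = 1/24
3j²(2 2 4; 1 0 -1) = Δ·Π!·Σ² = 1/21  (sign -1)
combine: 4πI² = 225·2/35·1/21 = 30/49
take √, sign -1: I = -0.22072812
No selection rule forces the value: the integral is nonzero (none).

-0.220728 (none)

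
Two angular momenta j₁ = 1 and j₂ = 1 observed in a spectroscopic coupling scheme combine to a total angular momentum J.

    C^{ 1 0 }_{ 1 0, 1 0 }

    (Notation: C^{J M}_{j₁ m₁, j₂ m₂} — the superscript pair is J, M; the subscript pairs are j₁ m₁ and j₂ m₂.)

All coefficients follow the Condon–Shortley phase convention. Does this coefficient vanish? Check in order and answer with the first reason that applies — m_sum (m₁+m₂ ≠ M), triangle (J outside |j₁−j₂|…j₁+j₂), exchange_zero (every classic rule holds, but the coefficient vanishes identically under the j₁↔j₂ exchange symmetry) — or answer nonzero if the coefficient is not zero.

exchange_zero

m-sum: m₁+m₂ = 0+0 = 0, M = 0  ✓
triangle: |j₁−j₂| = 0 ≤ J = 1 ≤ j₁+j₂ = 2  ✓
exchange: j₁=j₂ and m₁=m₂, and (−1)^(j₁+j₂−J) = (−1)^1 = −1 forces ⟨j₁m₁;j₂m₂|JM⟩ = −⟨j₂m₂;j₁m₁|JM⟩ = −⟨j₁m₁;j₂m₂|JM⟩ ⇒ the coefficient vanishes identically
Racah sum check: Σ_k collapses to 0 ⇒ CG = 0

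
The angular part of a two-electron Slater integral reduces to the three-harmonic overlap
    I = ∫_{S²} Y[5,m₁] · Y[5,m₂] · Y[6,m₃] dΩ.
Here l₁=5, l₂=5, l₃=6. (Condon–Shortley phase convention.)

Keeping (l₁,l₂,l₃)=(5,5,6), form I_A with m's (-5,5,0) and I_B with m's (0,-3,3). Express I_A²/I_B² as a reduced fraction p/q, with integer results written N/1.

l's match ⇒ only the (l;m) 3-j factors differ between A and B.
A: triangle coeff Δ(5,5,6) = 1/28588560; Σ_t [4,4]: t=4:+1/12441600 = 1/12441600; (3j)²=15/9724 [(5 5 6; -5 5 0)], sign=+1
B: triangle coeff Δ(5,5,6) = 1/28588560; Σ_t [0,2]: t=0:+1/138240 t=1:−1/34560 t=2:+1/103680 = -1/82944; (3j)²=125/9724 [(5 5 6; 0 -3 3)], sign=+1
I_A²/I_B² = (15/9724)/(125/9724) = 3/25

3/25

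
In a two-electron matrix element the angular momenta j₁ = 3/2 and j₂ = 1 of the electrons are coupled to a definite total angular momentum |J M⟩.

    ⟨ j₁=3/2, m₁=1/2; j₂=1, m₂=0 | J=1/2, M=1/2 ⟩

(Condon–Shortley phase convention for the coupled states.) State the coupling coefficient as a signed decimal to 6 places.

-0.577350

triangle: 2!*1!*0!/4! = 2/24
(j±m)!: 2!*1!*1!*1!*1!*0! = 2
prefactor² = (2J+1)*Δ*N² = 1/3
  k=1: −1/(1!*1!*0!*0!*1!*0!) = -1
Σ = -1  ⇒  CG² = 1/3*(-1)² = 1/3
CG = −√(1/3) = -0.577350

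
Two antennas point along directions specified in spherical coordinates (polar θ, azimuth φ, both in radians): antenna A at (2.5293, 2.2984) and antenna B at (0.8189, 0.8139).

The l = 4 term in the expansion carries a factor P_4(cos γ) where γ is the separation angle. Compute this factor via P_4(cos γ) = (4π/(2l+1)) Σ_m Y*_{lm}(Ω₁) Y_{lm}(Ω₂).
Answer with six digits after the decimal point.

-0.323064

Addition theorem: P_4(cos γ) = (4π/9) Σ_m Y*_{lm}(Ω₁) Y_{lm}(Ω₂), m = −4…4:
  m=-4: Y*=-0.047004+0.011064i  Y=-0.125126+0.014327i  product +0.005723-0.002058i
  m=-3: Y*=-0.159170-0.111725i  Y=-0.254807-0.214574i  product +0.016584+0.062622i
  m=-2: Y*=-0.046998-0.404783i  Y=-0.023036-0.403674i  product -0.162318+0.028296i
  m=-1: Y*=+0.249753-0.280429i  Y=+0.043054-0.045581i  product -0.002029-0.023458i
  m=+0: Y*=-0.147476-0.000000i  Y=-0.357360+0.000000i  product +0.052702+0.000000i
  m=+1: Y*=-0.249753-0.280429i  Y=-0.043054-0.045581i  product -0.002029+0.023458i
  m=+2: Y*=-0.046998+0.404783i  Y=-0.023036+0.403674i  product -0.162318-0.028296i
  m=+3: Y*=+0.159170-0.111725i  Y=+0.254807-0.214574i  product +0.016584-0.062622i
  m=+4: Y*=-0.047004-0.011064i  Y=-0.125126-0.014327i  product +0.005723+0.002058i
Accumulated sum -0.231377+0.000000i; after 4π/(2l+1) scaling, -0.323064+0.000000i ⇒ P_4 = -0.323064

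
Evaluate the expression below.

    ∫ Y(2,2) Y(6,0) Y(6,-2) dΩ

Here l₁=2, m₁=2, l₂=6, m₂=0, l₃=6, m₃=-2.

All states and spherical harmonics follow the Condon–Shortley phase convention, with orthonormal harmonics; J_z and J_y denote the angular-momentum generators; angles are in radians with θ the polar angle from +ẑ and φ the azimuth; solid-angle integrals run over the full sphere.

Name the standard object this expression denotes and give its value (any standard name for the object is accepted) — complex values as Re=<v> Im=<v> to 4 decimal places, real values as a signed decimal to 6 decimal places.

This is a Gaunt coefficient — the integral of a triple product of spherical harmonics over the sphere.
m-sum 0 ✓  L=14 even ✓  4≤6≤8 ✓
Π(2lᵢ+1) = 5×13×13 = 845
triangle coeff Δ(2,6,6) = 1/90090
Σ_t [0,2]: t=0:+1/69120 t=1:−1/14400 t=2:+1/69120 = -7/172800
(3j)²=14/715 [(2 6 6; 0 0 0)], sign=-1
Σ_t [0,0]: t=0:+1/69120 = 1/69120
(3j)²=4/143 [(2 6 6; 2 0 -2)], sign=+1
⇒ 4πI² = 56/121
I = (-1)√(56/121/(4π)) = -0.19190947

Gaunt coefficient, -0.191909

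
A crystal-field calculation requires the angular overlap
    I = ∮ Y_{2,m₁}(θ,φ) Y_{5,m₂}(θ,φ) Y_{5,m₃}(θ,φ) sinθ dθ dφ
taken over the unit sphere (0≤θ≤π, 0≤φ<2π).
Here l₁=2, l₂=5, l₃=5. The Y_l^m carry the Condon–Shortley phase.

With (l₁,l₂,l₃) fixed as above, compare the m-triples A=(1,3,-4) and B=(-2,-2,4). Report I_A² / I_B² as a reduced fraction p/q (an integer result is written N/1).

49/24

l's match ⇒ only the (l;m) 3-j factors differ between A and B.
A: triangle coeff Δ(2,5,5) = 1/38610; Σ_t [0,1]: t=0:+1/80640 t=1:−1/10080 = -1/11520; (3j)²=49/1430 [(2 5 5; 1 3 -4)], sign=+1
B: triangle coeff Δ(2,5,5) = 1/38610; Σ_t [2,2]: t=2:+1/20160 = 1/20160; (3j)²=12/715 [(2 5 5; -2 -2 4)], sign=-1
I_A²/I_B² = (49/1430)/(12/715) = 49/24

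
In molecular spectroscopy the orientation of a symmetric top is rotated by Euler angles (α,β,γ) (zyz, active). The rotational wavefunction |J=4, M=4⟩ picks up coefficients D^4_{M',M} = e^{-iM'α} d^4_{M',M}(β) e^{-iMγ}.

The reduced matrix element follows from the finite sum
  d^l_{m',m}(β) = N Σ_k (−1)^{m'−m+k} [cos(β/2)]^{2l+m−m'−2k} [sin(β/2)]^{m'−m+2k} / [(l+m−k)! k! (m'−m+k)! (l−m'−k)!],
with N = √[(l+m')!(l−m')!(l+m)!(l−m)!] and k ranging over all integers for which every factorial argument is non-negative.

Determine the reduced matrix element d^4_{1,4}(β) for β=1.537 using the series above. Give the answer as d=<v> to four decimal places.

d^4_{1,4}(β=1.5370) via the finite sum:
Half-angle: c=0.718954, s=0.695058. N=√(120·6·40320·1)=5387.986637
Admissible k: 3..3 (factorial args all ≥0)
  k=3: (−1)^0·5387.9866/(720)·0.7190^5·0.6951^3 = +0.482683
d^4_{1,4}(1.5370) = +0.482683

d=0.4827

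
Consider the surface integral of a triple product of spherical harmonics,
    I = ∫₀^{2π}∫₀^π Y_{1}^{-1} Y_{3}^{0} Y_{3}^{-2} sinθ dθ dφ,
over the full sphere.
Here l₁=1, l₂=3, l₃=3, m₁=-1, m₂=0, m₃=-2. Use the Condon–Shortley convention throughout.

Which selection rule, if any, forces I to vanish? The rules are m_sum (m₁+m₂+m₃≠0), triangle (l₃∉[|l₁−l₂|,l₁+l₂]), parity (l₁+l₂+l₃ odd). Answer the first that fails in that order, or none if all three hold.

m_sum

azimuthal sum: -1 + 0 − 2 = -3  ✗
2 ≤ 3 ≤ 4 (triangle on l)
L = 1 + 3 + 3 = 7 (odd)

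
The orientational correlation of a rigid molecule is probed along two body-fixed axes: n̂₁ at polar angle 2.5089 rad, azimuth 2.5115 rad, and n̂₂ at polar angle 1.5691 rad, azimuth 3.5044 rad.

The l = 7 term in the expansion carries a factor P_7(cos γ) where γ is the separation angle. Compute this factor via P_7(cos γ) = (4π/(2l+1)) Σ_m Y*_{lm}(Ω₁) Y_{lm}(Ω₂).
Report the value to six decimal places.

-0.188032

Addition theorem: P_7(cos γ) = (4π/15) Σ_m Y*_{lm}(Ω₁) Y_{lm}(Ω₂), m = −7…7:
  m=-7: (0.003756, -0.012069) × (0.412147, 0.283141) = (0.004965, -0.003911)  (running Σ = (0.004965, -0.003911))
  m=-6: (0.051776, -0.038466) × (-0.001808, -0.002609) = (-0.000194, -0.000066)  (running Σ = (0.004772, -0.003976))
  m=-5: (0.197737, -0.001754) × (-0.088370, -0.356111) = (-0.018099, -0.070261)  (running Σ = (-0.013327, -0.074237))
  m=-4: (0.320922, 0.229702) × (-0.000445, 0.003708) = (-0.000995, 0.001088)  (running Σ = (-0.014322, -0.073150))
  m=-3: (0.147698, 0.446469) × (-0.153952, 0.294009) = (-0.154004, -0.025310)  (running Σ = (-0.168326, -0.098460))
  m=-2: (-0.053175, 0.165654) × (0.002978, -0.002642) = (0.000279, 0.000634)  (running Σ = (-0.168047, -0.097826))
  m=-1: (0.261264, -0.190529) × (0.298557, -0.113336) = (0.056409, -0.086494)  (running Σ = (-0.111638, -0.184321))
  m=0: (0.288705, -0.000000) × (-0.004054, 0.000000) = (-0.001170, 0.000000)  (running Σ = (-0.112809, -0.184321))
  m=1: (-0.261264, -0.190529) × (-0.298557, -0.113336) = (0.056409, 0.086494)  (running Σ = (-0.056400, -0.097826))
  m=2: (-0.053175, -0.165654) × (0.002978, 0.002642) = (0.000279, -0.000634)  (running Σ = (-0.056121, -0.098460))
  m=3: (-0.147698, 0.446469) × (0.153952, 0.294009) = (-0.154004, 0.025310)  (running Σ = (-0.210125, -0.073150))
  m=4: (0.320922, -0.229702) × (-0.000445, -0.003708) = (-0.000995, -0.001088)  (running Σ = (-0.211120, -0.074237))
  m=5: (-0.197737, -0.001754) × (0.088370, -0.356111) = (-0.018099, 0.070261)  (running Σ = (-0.229218, -0.003976))
  m=6: (0.051776, 0.038466) × (-0.001808, 0.002609) = (-0.000194, 0.000066)  (running Σ = (-0.229412, -0.003911))
  m=7: (-0.003756, -0.012069) × (-0.412147, 0.283141) = (0.004965, 0.003911)  (running Σ = (-0.224447, 0.000000))
Total Σ_m = (-0.224447, 0.000000). Multiply by 0.837758: (-0.188032, 0.000000). P_7(cos γ) = -0.188032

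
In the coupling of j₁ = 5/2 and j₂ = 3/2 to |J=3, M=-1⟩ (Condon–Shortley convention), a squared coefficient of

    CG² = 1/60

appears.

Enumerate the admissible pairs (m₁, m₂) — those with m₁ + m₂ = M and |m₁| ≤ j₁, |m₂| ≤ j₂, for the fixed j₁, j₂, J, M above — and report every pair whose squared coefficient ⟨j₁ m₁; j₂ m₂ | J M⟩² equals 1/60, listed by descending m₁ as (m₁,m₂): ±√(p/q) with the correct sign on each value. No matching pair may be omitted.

(-1/2,-1/2): +√(1/60)

Admissible pairs with m₁+m₂ = M = -1: (-5/2,3/2), (-3/2,1/2), (-1/2,-1/2), (1/2,-3/2)
  (m₁,m₂)=(1/2,-3/2): CG² = 9/20, CG = +√(9/20)
  (m₁,m₂)=(-1/2,-1/2): CG² = 1/60, CG = +√(1/60)   ← matches the target
  (m₁,m₂)=(-3/2,1/2): CG² = 49/120, CG = −√(49/120)
  (m₁,m₂)=(-5/2,3/2): CG² = 1/8, CG = −√(1/8)
Pairs with CG² = 1/60: (-1/2,-1/2): +√(1/60)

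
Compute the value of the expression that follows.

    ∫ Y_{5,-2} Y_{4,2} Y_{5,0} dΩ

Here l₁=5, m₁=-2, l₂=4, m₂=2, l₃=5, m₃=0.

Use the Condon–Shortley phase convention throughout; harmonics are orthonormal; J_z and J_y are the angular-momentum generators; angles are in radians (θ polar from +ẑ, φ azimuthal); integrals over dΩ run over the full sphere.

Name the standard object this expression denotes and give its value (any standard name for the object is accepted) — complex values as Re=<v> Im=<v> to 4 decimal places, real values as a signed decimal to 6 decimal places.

Gaunt coefficient, -0.099440

This is a Gaunt coefficient — the integral of a triple product of spherical harmonics over the sphere.
Checks pass: Σm=0; 14 even; l₃=5∈[1,9].
(2·5+1)(2·4+1)(2·5+1) = 1089
Δ: 4! 6! 4! / 15! → 1/3153150
sum: t=0:+1/69120 t=1:−1/1728 t=2:+1/576 t=3:−1/1728 t=4:+1/69120 = 7/11520
3j²(5 4 5; 0 0 0) = Δ·Π!·Σ² = 2/143  (sign -1)
sum: t=2:+1/11520 t=3:−1/1728 t=4:+1/3456 = -7/34560
3j²(5 4 5; -2 2 0) = Δ·Π!·Σ² = 7/858  (sign +1)
combine: 4πI² = 1089·2/143·7/858 = 21/169
take √, sign -1: I = -0.09944006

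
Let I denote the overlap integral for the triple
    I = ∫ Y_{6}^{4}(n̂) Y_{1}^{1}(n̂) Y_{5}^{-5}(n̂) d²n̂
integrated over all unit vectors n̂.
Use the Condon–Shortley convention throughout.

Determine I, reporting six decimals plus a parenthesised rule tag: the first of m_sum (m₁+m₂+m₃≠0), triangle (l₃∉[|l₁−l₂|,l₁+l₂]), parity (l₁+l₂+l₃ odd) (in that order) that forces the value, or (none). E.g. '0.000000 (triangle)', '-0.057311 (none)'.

0.040859 (none)

Checks pass: Σm=0; 12 even; l₃=5∈[5,7].
(2·6+1)(2·1+1)(2·5+1) = 429
Δ: 2! 10! 0! / 13! → 1/858
sum: t=1:−1/14400 = -1/14400
3j²(6 1 5; 0 0 0) = Δ·Π!·Σ² = 6/143  (sign +1)
sum: t=2:+1/7257600 = 1/7257600
3j²(6 1 5; 4 1 -5) = Δ·Π!·Σ² = 1/858  (sign +1)
combine: 4πI² = 429·6/143·1/858 = 3/143
take √, sign +1: I = 0.04085899
No selection rule forces the value: the integral is nonzero (none).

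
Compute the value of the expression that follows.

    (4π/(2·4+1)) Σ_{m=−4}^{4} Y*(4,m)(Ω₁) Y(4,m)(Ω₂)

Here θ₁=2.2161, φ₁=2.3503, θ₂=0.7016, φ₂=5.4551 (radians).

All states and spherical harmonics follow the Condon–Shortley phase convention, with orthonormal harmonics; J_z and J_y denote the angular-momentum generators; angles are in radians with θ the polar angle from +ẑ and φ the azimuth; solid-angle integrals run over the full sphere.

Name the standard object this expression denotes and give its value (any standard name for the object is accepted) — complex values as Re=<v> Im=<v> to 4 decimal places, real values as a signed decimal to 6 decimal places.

Legendre polynomial (addition theorem), +0.761046

This sum is the spherical-harmonic addition theorem: it equals the Legendre polynomial P_l(cos γ) of the angle γ between the two directions.
Summing Y*_{l m}(θ₁,φ₁)·Y_{l m}(θ₂,φ₂) over m ∈ [−4, 4]; prefactor 4π/(2·4+1) = 1.396263:
  m=-4: Y*=-0.18023 + 0.00425j  Y=-0.07568 - 0.01305j  product 0.01370 + 0.00203j
  m=-3: Y*=-0.27620 - 0.26660j  Y=-0.20350 + 0.15707j  product 0.09808 + 0.01087j
  m=-2: Y*=-0.00386 - 0.32711j  Y=-0.03665 + 0.42820j  product 0.14021 + 0.01034j
  m=-1: Y*=-0.07476 + 0.07565j  Y=0.17095 + 0.18621j  product -0.02687 - 0.00099j
  m=+0: Y*=-0.34615 + 0.00000j  Y=-0.27393 + 0.00000j  product 0.09482 + 0.00000j
  m=+1: Y*=0.07476 + 0.07565j  Y=-0.17095 + 0.18621j  product -0.02687 + 0.00099j
  m=+2: Y*=-0.00386 + 0.32711j  Y=-0.03665 - 0.42820j  product 0.14021 - 0.01034j
  m=+3: Y*=0.27620 - 0.26660j  Y=0.20350 + 0.15707j  product 0.09808 - 0.01087j
  m=+4: Y*=-0.18023 - 0.00425j  Y=-0.07568 + 0.01305j  product 0.01370 - 0.00203j
Total Σ_m = 0.54506 - 0.00000j. Multiply by 1.396263: 0.76105 - 0.00000j. P_4(cos γ) = 0.761046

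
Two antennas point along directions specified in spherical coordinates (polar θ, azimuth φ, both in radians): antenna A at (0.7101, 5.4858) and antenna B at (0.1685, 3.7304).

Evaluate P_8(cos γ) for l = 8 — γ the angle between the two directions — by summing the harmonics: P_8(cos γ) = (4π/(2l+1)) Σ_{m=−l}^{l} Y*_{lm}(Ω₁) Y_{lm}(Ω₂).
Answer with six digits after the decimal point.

Expand P_8 via completeness: Σ_{m} conj(Y_{8,m}) at Ω₁ times Y_{8,m} at Ω₂ —
  [-8]  conj(Y_{8,-8})(Ω₁) = +0.016737-0.001610i ; Y_{8,-8}(Ω₂) = -0.000000+0.000000i ; Δ = +0.000000+0.000000i
  [-7]  conj(Y_{8,-7})(Ω₁) = +0.059759+0.050487i ; Y_{8,-7}(Ω₂) = +0.000004-0.000006i ; Δ = +0.000001-0.000000i
  [-6]  conj(Y_{8,-6})(Ω₁) = +0.015832+0.219745i ; Y_{8,-6}(Ω₂) = -0.000105+0.000043i ; Δ = -0.000011-0.000022i
  [-5]  conj(Y_{8,-5})(Ω₁) = -0.270966+0.305562i ; Y_{8,-5}(Ω₂) = +0.001207+0.000242i ; Δ = -0.000401+0.000303i
  [-4]  conj(Y_{8,-4})(Ω₁) = -0.460243+0.022085i ; Y_{8,-4}(Ω₂) = -0.007018-0.007032i ; Δ = +0.003385+0.003081i
  [-3]  conj(Y_{8,-3})(Ω₁) = -0.126901-0.118087i ; Y_{8,-3}(Ω₂) = +0.011501+0.058040i ; Δ = +0.005394-0.008723i
  [-2]  conj(Y_{8,-2})(Ω₁) = +0.006962+0.290330i ; Y_{8,-2}(Ω₂) = +0.094790-0.228530i ; Δ = +0.067009+0.025929i
  [-1]  conj(Y_{8,-1})(Ω₁) = -0.230407+0.235998i ; Y_{8,-1}(Ω₂) = -0.530458+0.354256i ; Δ = +0.038618-0.206810i
  [+0]  conj(Y_{8,0})(Ω₁) = +0.195925-0.000000i ; Y_{8,0}(Ω₂) = +0.639865+0.000000i ; Δ = +0.125366+0.000000i
  [+1]  conj(Y_{8,1})(Ω₁) = +0.230407+0.235998i ; Y_{8,1}(Ω₂) = +0.530458+0.354256i ; Δ = +0.038618+0.206810i
  [+2]  conj(Y_{8,2})(Ω₁) = +0.006962-0.290330i ; Y_{8,2}(Ω₂) = +0.094790+0.228530i ; Δ = +0.067009-0.025929i
  [+3]  conj(Y_{8,3})(Ω₁) = +0.126901-0.118087i ; Y_{8,3}(Ω₂) = -0.011501+0.058040i ; Δ = +0.005394+0.008723i
  [+4]  conj(Y_{8,4})(Ω₁) = -0.460243-0.022085i ; Y_{8,4}(Ω₂) = -0.007018+0.007032i ; Δ = +0.003385-0.003081i
  [+5]  conj(Y_{8,5})(Ω₁) = +0.270966+0.305562i ; Y_{8,5}(Ω₂) = -0.001207+0.000242i ; Δ = -0.000401-0.000303i
  [+6]  conj(Y_{8,6})(Ω₁) = +0.015832-0.219745i ; Y_{8,6}(Ω₂) = -0.000105-0.000043i ; Δ = -0.000011+0.000022i
  [+7]  conj(Y_{8,7})(Ω₁) = -0.059759+0.050487i ; Y_{8,7}(Ω₂) = -0.000004-0.000006i ; Δ = +0.000001+0.000000i
  [+8]  conj(Y_{8,8})(Ω₁) = +0.016737+0.001610i ; Y_{8,8}(Ω₂) = -0.000000-0.000000i ; Δ = +0.000000-0.000000i
Accumulated sum +0.353355-0.000000i; after 4π/(2l+1) scaling, +0.261199-0.000000i ⇒ P_8 = 0.261199

0.261199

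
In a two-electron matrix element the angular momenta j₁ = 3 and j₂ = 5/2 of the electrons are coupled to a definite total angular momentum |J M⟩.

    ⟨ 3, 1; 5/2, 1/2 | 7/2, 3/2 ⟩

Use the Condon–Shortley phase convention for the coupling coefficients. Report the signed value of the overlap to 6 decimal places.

−√(5/21) = -0.487950

√[8·2!4!3!/10! · 4!2!3!2!5!2!] = √(3072/35)
  +(−1)^0/∏(0,2,2,3,2,0)! = 1/48  (running 1/48)
  +(−1)^1/∏(1,1,1,2,3,1)! = -1/12  (running -1/16)
  +(−1)^2/∏(2,0,0,1,4,2)! = 1/96  (running -5/96)
⟨..|..⟩ = √(3072/35)·(-5/96) = -0.487950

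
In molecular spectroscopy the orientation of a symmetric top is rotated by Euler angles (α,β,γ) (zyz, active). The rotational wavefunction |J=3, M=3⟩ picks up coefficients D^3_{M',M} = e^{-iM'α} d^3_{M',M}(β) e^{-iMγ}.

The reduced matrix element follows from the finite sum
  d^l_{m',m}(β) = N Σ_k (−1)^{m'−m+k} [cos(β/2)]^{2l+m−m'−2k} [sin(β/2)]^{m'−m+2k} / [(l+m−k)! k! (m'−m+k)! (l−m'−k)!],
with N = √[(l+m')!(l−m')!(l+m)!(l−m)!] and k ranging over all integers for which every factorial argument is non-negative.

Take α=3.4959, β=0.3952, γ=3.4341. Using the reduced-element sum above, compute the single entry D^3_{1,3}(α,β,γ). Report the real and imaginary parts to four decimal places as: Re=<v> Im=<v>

Split into d^3_{1,3}(β=0.3952) × two z-phases.
c=cos(0.395200/2)=0.980541, s=sin(0.395200/2)=0.196317; N=√[24·2·720·1]=185.903201
k∈{2} keeps every argument non-negative
  k=2: (−1)^0·185.9032/(48)·0.9805^4·0.1963^2 = +0.137982
d^3_{1,3}(0.3952) = +0.137982
Attach z-rotation phases: D = e^{-i(1)(3.4959)}·(+0.137982)·e^{-i(3)(3.4341)} = +0.045881-0.130130i

Re=0.0459 Im=-0.1301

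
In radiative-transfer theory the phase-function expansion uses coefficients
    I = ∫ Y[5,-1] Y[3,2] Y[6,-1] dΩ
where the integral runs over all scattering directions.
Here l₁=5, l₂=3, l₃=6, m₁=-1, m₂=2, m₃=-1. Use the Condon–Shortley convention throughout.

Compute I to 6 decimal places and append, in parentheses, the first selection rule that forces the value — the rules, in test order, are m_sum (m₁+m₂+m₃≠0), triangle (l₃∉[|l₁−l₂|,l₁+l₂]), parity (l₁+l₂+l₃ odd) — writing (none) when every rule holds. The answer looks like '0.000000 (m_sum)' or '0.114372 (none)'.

Checks pass: Σm=0; 14 even; l₃=6∈[2,8].
(2·5+1)(2·3+1)(2·6+1) = 1001
Δ: 2! 8! 4! / 15! → 1/675675
sum: t=0:+1/8640 t=1:−1/2304 t=2:+1/8640 = -7/34560
3j²(5 3 6; 0 0 0) = Δ·Π!·Σ² = 7/429  (sign -1)
sum: t=1:−1/17280 t=2:+1/6912 = 1/11520
3j²(5 3 6; -1 2 -1) = Δ·Π!·Σ² = 2/143  (sign -1)
combine: 4πI² = 1001·7/429·2/143 = 98/429
take √, sign +1: I = 0.13482780
No selection rule forces the value: the integral is nonzero (none).

0.134828 (none)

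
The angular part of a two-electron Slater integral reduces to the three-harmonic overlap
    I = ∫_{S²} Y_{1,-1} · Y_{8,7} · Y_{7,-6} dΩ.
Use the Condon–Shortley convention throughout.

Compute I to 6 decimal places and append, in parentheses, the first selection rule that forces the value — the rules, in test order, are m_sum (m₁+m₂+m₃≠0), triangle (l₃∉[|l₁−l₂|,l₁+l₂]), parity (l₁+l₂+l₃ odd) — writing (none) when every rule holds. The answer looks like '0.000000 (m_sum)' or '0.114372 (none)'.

m-sum 0 ✓  L=16 even ✓  7≤7≤9 ✓
Π(2lᵢ+1) = 3×17×15 = 765
triangle coeff Δ(1,8,7) = 1/2040
Σ_t [1,1]: t=1:−1/25401600 = -1/25401600
(3j)²=8/255 [(1 8 7; 0 0 0)], sign=+1
Σ_t [2,2]: t=2:+1/12454041600 = 1/12454041600
(3j)²=7/136 [(1 8 7; -1 7 -6)], sign=-1
⇒ 4πI² = 21/17
I = (-1)√(21/17/(4π)) = -0.31353083
No selection rule forces the value: the integral is nonzero (none).

-0.313531 (none)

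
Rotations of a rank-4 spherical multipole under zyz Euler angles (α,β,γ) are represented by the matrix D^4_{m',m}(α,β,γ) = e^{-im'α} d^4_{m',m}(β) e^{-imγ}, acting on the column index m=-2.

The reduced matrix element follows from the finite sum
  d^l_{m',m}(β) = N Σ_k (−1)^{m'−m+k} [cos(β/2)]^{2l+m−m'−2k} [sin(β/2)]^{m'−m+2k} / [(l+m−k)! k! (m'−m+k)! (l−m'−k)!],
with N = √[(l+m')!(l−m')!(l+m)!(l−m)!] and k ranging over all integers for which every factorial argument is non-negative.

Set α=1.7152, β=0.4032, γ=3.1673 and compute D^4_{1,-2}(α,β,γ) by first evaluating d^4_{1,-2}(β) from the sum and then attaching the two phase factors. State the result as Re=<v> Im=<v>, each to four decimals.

Re=0.0089 Im=0.0957

Split into d^4_{1,-2}(β=0.4032) × two z-phases.
Half-angle: c=0.979747, s=0.200237. N=√(120·6·2·720)=1018.233765
k∈{0,1,2} keeps every argument non-negative
  k=0: (−1)^3·1018.2338/(72)·0.9797^5·0.2002^3 = -0.102499
  k=1: (−1)^4·1018.2338/(48)·0.9797^3·0.2002^5 = +0.006422
  k=2: (−1)^5·1018.2338/(240)·0.9797^1·0.2002^7 = -0.000054
d^4_{1,-2}(0.4032) = -0.102499 +0.006422 -0.000054 = -0.096131
D = (-0.143902-0.989592i)·(-0.096131)·(+0.998679+0.051392i) = +0.008926+0.095715i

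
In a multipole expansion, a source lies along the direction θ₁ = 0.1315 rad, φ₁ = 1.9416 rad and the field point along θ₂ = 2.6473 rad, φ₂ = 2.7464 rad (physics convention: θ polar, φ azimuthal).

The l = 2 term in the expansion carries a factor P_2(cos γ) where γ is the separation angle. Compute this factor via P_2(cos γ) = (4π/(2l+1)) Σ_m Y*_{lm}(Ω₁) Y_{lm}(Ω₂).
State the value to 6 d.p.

Addition theorem: P_2(cos γ) = (4π/5) Σ_m Y*_{lm}(Ω₁) Y_{lm}(Ω₂), m = −2…2:
  [-2]  conj(Y_{2,-2})(Ω₁) = (-0.004897, -0.004486) ; Y_{2,-2}(Ω₂) = (0.061166, 0.061779) ; Δ = (-0.000022, -0.000577)
  [-1]  conj(Y_{2,-1})(Ω₁) = (-0.036390, 0.093598) ; Y_{2,-1}(Ω₂) = (0.297767, 0.124210) ; Δ = (-0.022461, 0.023350)
  [+0]  conj(Y_{2,0})(Ω₁) = (0.614516, -0.000000) ; Y_{2,0}(Ω₂) = (0.417833, 0.000000) ; Δ = (0.256765, 0.000000)
  [+1]  conj(Y_{2,1})(Ω₁) = (0.036390, 0.093598) ; Y_{2,1}(Ω₂) = (-0.297767, 0.124210) ; Δ = (-0.022461, -0.023350)
  [+2]  conj(Y_{2,2})(Ω₁) = (-0.004897, 0.004486) ; Y_{2,2}(Ω₂) = (0.061166, -0.061779) ; Δ = (-0.000022, 0.000577)
Σ over m = (0.211797, -0.000000); ×(4π/5) → (0.532305, -0.000000). Real part: 0.532305

0.532305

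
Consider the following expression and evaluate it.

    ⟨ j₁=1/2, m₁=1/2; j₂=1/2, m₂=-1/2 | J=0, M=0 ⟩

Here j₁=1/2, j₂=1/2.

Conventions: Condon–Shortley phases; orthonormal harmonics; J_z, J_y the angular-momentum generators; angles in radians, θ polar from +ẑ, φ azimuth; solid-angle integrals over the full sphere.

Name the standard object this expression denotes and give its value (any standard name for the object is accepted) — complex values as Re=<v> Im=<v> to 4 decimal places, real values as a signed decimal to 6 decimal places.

Clebsch–Gordan coefficient, +√(1/2) ≈ +0.707107

This is a Clebsch–Gordan (vector-coupling) coefficient.
j₁+j₂−J=1  J+j₁−j₂=0  J−j₁+j₂=0  j₁+j₂+J+1=2
(j₁±m₁, j₂±m₂, J±M) = (1,0,0,1,0,0)
P² = 1/2
sum k=0..0:
  [0] +1/1 = 1
S = 1
C² = P²·S² = 1/2 ; C = +0.707107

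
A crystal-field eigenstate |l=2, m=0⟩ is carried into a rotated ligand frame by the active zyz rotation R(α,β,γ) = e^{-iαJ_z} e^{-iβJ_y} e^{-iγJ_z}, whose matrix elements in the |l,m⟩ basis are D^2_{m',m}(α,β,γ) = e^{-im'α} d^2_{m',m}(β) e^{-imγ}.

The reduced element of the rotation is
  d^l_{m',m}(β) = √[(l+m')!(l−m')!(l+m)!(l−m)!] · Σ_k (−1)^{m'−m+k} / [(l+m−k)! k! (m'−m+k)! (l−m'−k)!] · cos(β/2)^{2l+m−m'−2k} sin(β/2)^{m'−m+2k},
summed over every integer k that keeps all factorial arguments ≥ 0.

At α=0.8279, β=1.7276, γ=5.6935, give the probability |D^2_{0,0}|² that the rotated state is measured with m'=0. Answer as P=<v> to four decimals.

First d^2_{0,0}(β=1.7276), then the phase factors e^{-i(0)α} and e^{-i(0)γ}:
Half-angle: c=0.649553, s=0.760316. N=√(2·2·2·2)=4.000000
The bounds max(0,m−m')=0 and min(l+m,l−m')=2 give 3 terms
  k=0: (−1)^0·4.0000/(4)·0.6496^4·0.7603^0 = +0.178016
  k=1: (−1)^1·4.0000/(1)·0.6496^2·0.7603^2 = -0.975613
  k=2: (−1)^2·4.0000/(4)·0.6496^0·0.7603^4 = +0.334178
d^2_{0,0}(1.7276) = +0.178016 -0.975613 +0.334178 = -0.463420
|D^2_{0,0}|² = |d^2_{0,0}(β)|² = (-0.463420)² = 0.214758 (the z-rotation phases have unit modulus)

P=0.2148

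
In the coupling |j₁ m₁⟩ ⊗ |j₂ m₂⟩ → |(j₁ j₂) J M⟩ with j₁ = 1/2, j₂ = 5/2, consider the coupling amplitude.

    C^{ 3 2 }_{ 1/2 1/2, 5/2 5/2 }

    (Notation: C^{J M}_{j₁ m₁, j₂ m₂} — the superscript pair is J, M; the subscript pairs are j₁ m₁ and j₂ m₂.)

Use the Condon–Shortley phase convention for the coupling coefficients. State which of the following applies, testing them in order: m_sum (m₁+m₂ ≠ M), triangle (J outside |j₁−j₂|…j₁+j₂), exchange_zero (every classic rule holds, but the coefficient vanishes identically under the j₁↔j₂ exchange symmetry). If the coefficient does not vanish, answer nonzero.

m_sum

m-sum: m₁+m₂ = 1/2+5/2 = 3, M = 2  ✗ ⇒ coefficient is 0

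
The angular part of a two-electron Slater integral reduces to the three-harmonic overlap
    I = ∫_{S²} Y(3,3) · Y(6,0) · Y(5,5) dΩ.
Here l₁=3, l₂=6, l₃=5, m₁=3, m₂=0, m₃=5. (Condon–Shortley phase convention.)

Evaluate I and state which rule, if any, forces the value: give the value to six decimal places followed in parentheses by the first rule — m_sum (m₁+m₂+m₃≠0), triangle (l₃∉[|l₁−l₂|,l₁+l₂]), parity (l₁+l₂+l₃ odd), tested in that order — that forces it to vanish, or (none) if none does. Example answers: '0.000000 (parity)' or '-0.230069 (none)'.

0.000000 (m_sum)

3 + 0 + 5 = 8 ≠ 0: azimuthal integral kills it; I = 0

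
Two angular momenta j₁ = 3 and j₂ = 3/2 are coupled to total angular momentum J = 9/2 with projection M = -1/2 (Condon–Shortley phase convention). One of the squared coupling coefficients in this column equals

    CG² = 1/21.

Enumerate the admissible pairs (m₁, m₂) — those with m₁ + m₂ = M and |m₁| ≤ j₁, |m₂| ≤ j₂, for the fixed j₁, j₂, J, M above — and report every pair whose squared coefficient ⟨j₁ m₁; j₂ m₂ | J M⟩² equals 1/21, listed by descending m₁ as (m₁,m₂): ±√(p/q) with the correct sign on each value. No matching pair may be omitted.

Admissible pairs with m₁+m₂ = M = -1/2: (-2,3/2), (-1,1/2), (0,-1/2), (1,-3/2)
  (m₁,m₂)=(1,-3/2): CG² = 5/42, CG = +√(5/42)
  (m₁,m₂)=(0,-1/2): CG² = 10/21, CG = +√(10/21)
  (m₁,m₂)=(-1,1/2): CG² = 5/14, CG = +√(5/14)
  (m₁,m₂)=(-2,3/2): CG² = 1/21, CG = +√(1/21)   ← matches the target
Pairs with CG² = 1/21: (-2,3/2): +√(1/21)

(-2,3/2): +√(1/21)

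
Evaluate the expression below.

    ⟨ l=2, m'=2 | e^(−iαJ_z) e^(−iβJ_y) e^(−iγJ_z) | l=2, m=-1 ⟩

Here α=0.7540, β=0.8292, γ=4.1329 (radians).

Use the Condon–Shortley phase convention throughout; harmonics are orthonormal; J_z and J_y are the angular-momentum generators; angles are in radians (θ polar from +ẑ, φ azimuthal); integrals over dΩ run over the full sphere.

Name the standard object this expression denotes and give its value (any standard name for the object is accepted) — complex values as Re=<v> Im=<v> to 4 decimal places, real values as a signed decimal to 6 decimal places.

This is a Wigner D-matrix element — the rotation-matrix element ⟨l m'| R(α,β,γ) |l m⟩ in the angular-momentum basis.
D^2_{2,-1}(0.7540,0.8292,4.1329) = e^{-i·2·0.7540}·d^2_{2,-1}(0.8292)·e^{-i·-1·4.1329}. Compute d first:
c=cos(0.829200/2)=0.915278, s=sin(0.829200/2)=0.402824; N=√[24·1·1·6]=12.000000
k: max(0,(-1)−(2))=0 … min(2+(-1),2−(2))=0
  k=0: (−1)^3·12.0000/(6)·0.9153^1·0.4028^3 = -0.119654
d^2_{2,-1}(0.8292) = -0.119654
D = (+0.062755-0.998029i)·(-0.119654)·(-0.547596-0.836743i) = +0.104034-0.059110i

Wigner D-matrix element, Re=0.1040 Im=-0.0591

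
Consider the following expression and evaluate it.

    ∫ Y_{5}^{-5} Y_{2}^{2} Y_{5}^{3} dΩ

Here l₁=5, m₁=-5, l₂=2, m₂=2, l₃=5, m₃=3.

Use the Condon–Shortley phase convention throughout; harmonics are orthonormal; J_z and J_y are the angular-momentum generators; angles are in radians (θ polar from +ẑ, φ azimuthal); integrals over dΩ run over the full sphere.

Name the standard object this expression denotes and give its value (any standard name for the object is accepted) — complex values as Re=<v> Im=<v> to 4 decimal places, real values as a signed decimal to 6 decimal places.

This is a Gaunt coefficient — the integral of a triple product of spherical harmonics over the sphere.
Rules hold: Σm=0, L=12 even, 3≤5≤7.
N = 11·5·11 = 605
Δ = 2!·8!·2!/13! = 1/38610
Racah Σ t=0..2: t=0:+1/2880 t=1:−1/576 t=2:+1/2880 = -1/960
⇒ 3j(5 2 5; 0 0 0)² = 10/429, sgn +1
Racah Σ t=2..2: t=2:+1/161280 = 1/161280
⇒ 3j(5 2 5; -5 2 3)² = 1/143, sgn +1
4πI² = N·(3j₀)²·(3jₘ)² = 50/507
I = +1·√(0.0986193/4π) = 0.08858824

Gaunt coefficient, +0.088588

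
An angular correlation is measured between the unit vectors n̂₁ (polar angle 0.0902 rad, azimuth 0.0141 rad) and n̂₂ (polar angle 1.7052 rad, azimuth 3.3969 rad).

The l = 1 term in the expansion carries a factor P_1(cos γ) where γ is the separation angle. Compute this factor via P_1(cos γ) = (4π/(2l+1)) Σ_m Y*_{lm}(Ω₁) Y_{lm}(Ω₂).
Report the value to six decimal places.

-0.220136

Expand P_1 via completeness: Σ_{m} conj(Y_{1,m}) at Ω₁ times Y_{1,m} at Ω₂ —
  m=-1: Y*=+0.031118+0.000439i  Y=-0.331280+0.086465i  product -0.010347+0.002545i
  m=+0: Y*=+0.486616-0.000000i  Y=-0.065472+0.000000i  product -0.031860+0.000000i
  m=+1: Y*=-0.031118+0.000439i  Y=+0.331280+0.086465i  product -0.010347-0.002545i
Total Σ_m = -0.052554+0.000000i. Multiply by 4.188790: -0.220136+0.000000i. P_1(cos γ) = -0.220136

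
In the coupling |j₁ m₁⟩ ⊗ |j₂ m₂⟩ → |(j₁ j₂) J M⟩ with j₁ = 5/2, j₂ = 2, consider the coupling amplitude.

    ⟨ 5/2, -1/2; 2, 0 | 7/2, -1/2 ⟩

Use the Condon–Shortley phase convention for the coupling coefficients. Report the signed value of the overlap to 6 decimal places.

−√(4/105) = -0.195180

√[8·1!4!3!/9! · 2!3!2!2!3!4!] = √(768/35)
  +(−1)^0/∏(0,1,3,2,1,1)! = 1/12  (running 1/12)
  +(−1)^1/∏(1,0,2,1,2,2)! = -1/8  (running -1/24)
⟨..|..⟩ = √(768/35)·(-1/24) = -0.195180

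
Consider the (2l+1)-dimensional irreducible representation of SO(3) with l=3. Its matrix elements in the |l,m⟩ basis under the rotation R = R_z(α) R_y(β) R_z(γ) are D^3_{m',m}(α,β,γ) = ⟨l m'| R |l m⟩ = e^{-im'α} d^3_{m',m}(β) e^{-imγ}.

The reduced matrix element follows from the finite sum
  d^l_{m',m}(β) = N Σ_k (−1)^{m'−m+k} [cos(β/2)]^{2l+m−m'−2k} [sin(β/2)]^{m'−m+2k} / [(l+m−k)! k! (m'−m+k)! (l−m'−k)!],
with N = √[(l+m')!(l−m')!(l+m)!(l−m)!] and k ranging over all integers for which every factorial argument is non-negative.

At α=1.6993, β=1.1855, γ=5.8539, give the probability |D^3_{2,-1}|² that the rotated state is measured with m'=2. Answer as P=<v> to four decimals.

D^3_{2,-1}(1.6993,1.1855,5.8539) = e^{-i·2·1.6993}·d^3_{2,-1}(1.1855)·e^{-i·-1·5.8539}. Compute d first:
Half-angle: c=0.829408, s=0.558644. N=√(120·1·2·24)=75.894664
k∈{0,1} keeps every argument non-negative
  k=0: (−1)^3·75.8947/(12)·0.8294^3·0.5586^3 = -0.629129
  k=1: (−1)^4·75.8947/(24)·0.8294^1·0.5586^5 = +0.142706
d^3_{2,-1}(1.1855) = -0.629129 +0.142706 = -0.486422
|D^3_{2,-1}|² = |d^3_{2,-1}(β)|² = (-0.486422)² = 0.236606 (the z-rotation phases have unit modulus)

P=0.2366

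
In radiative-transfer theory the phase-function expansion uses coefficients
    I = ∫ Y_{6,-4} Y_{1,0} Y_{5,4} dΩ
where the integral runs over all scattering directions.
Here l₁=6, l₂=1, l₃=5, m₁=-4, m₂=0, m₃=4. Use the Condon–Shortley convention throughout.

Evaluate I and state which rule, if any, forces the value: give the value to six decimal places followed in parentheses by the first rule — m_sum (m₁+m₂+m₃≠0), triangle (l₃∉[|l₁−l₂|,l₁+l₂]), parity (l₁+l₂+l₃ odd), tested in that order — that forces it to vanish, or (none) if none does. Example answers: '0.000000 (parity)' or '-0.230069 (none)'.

Rules hold: Σm=0, L=12 even, 5≤5≤7.
N = 13·3·11 = 429
Δ = 2!·10!·0!/13! = 1/858
Racah Σ t=1..1: t=1:−1/14400 = -1/14400
⇒ 3j(6 1 5; 0 0 0)² = 6/143, sgn +1
Racah Σ t=1..1: t=1:−1/362880 = -1/362880
⇒ 3j(6 1 5; -4 0 4)² = 10/429, sgn +1
4πI² = N·(3j₀)²·(3jₘ)² = 60/143
I = +1·√(0.41958/4π) = 0.18272698
No selection rule forces the value: the integral is nonzero (none).

0.182727 (none)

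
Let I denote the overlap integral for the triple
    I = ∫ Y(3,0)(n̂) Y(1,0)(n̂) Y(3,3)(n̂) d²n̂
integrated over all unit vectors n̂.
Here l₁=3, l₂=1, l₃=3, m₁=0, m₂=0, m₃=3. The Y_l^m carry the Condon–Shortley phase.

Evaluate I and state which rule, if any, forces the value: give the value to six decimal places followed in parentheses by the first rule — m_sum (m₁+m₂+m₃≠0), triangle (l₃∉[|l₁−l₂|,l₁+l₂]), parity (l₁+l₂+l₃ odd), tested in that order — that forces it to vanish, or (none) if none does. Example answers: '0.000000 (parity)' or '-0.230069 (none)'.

m-sum = 0 + 0 + 3 = 3 ≠ 0 ⇒ I = 0

0.000000 (m_sum)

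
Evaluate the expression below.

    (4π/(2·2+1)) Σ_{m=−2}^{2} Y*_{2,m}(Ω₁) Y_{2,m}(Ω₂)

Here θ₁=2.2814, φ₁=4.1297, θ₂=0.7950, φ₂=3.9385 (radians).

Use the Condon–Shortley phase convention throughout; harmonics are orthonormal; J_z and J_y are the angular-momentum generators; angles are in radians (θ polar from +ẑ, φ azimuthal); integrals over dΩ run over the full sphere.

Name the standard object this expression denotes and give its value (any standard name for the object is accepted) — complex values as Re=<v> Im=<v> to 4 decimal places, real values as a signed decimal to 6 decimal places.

Legendre polynomial (addition theorem), -0.491689

This sum is the spherical-harmonic addition theorem: it equals the Legendre polynomial P_l(cos γ) of the angle γ between the two directions.
Expand P_2 via completeness: Σ_{m} conj(Y_{2,m}) at Ω₁ times Y_{2,m} at Ω₂ —
  term(m=-2) = (0.040529, 0.016301)   from Y*(Ω₁)=(-0.087526, 0.203931), Y(Ω₂)=(-0.004531, -0.196794)
  term(m=-1) = (-0.144826, -0.028033)   from Y*(Ω₁)=(0.210182, 0.318932), Y(Ω₂)=(-0.269926, 0.276212)
  term(m=+0) = (0.012958, 0.000000)   from Y*(Ω₁)=(0.087191, -0.000000), Y(Ω₂)=(0.148611, 0.000000)
  term(m=+1) = (-0.144826, 0.028033)   from Y*(Ω₁)=(-0.210182, 0.318932), Y(Ω₂)=(0.269926, 0.276212)
  term(m=+2) = (0.040529, -0.016301)   from Y*(Ω₁)=(-0.087526, -0.203931), Y(Ω₂)=(-0.004531, 0.196794)
Accumulated sum (-0.195637, 0.000000); after 4π/(2l+1) scaling, (-0.491689, 0.000000) ⇒ P_2 = -0.491689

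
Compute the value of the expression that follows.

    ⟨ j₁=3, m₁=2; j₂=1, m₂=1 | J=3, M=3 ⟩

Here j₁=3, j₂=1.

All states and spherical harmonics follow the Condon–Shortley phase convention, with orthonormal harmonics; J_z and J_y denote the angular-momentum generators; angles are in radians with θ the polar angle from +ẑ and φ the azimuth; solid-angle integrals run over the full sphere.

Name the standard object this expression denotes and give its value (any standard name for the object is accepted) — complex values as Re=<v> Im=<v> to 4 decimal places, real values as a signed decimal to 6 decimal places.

Clebsch–Gordan coefficient, −√(1/4) ≈ -0.500000

This is a Clebsch–Gordan (vector-coupling) coefficient.
j₁+j₂−J=1  J+j₁−j₂=5  J−j₁+j₂=1  j₁+j₂+J+1=8
(j₁±m₁, j₂±m₂, J±M) = (5,1,2,0,6,0)
P² = 3600
sum k=1..1:
  [1] −1/120 = -1/120
S = -1/120
C² = P²·S² = 1/4 ; C = -0.500000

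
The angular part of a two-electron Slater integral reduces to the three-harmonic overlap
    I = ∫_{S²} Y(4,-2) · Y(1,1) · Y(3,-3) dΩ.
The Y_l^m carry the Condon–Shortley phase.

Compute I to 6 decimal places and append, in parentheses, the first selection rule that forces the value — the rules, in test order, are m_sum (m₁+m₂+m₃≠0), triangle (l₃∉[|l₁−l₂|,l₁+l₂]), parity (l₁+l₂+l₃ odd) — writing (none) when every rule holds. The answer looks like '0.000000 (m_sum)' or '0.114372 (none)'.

0.000000 (m_sum)

m-sum = -2 + 1 − 3 = -4 ≠ 0 ⇒ I = 0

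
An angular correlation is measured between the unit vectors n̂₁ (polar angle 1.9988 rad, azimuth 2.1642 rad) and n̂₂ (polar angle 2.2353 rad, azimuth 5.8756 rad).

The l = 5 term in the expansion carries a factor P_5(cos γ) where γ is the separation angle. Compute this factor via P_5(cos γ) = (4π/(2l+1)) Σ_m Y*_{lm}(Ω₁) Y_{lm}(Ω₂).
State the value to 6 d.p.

Term-by-term m-sum for l=5 (normalisation 4π/11 = 1.142397):
  m=-5: (-0.050250, -0.284912) × (-0.063191, 0.125290) = (0.038872, 0.011708)  (running Σ = (0.038872, 0.011708))
  m=-4: (0.300223, -0.289941) × (0.020686, -0.346988) = (-0.094396, -0.110171)  (running Σ = (-0.055524, -0.098463))
  m=-3: (0.140266, 0.029811) × (0.139442, 0.384338) = (0.008101, 0.058067)  (running Σ = (-0.047422, -0.040397))
  m=-2: (-0.105394, -0.260846) × (-0.062553, -0.066393) = (-0.010726, 0.023314)  (running Σ = (-0.058148, -0.017083))
  m=-1: (0.128491, -0.190499) × (-0.297924, -0.128633) = (-0.062785, 0.040226)  (running Σ = (-0.120933, 0.023144))
  m=0: (-0.233516, -0.000000) × (0.180947, 0.000000) = (-0.042254, -0.000000)  (running Σ = (-0.163187, 0.023144))
  m=1: (-0.128491, -0.190499) × (0.297924, -0.128633) = (-0.062785, -0.040226)  (running Σ = (-0.225972, -0.017083))
  m=2: (-0.105394, 0.260846) × (-0.062553, 0.066393) = (-0.010726, -0.023314)  (running Σ = (-0.236698, -0.040397))
  m=3: (-0.140266, 0.029811) × (-0.139442, 0.384338) = (0.008101, -0.058067)  (running Σ = (-0.228596, -0.098463))
  m=4: (0.300223, 0.289941) × (0.020686, 0.346988) = (-0.094396, 0.110171)  (running Σ = (-0.322992, 0.011708))
  m=5: (0.050250, -0.284912) × (0.063191, 0.125290) = (0.038872, -0.011708)  (running Σ = (-0.284120, 0.000000))
Accumulated sum (-0.284120, 0.000000); after 4π/(2l+1) scaling, (-0.324578, 0.000000) ⇒ P_5 = -0.324578

-0.324578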